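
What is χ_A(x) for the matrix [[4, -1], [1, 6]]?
xI - A = [[x - 4, 1], [-1, x - 6]].

Expanding det(xI - A) along the first row:
det(xI - A) = + (x - 4)·det([[x - 6]]) - (1)·det([[-1]]).

Evaluating gives χ_A(x) = x^2 - 10x + 25 = (x - 5)^2.

χ_A(x) = (x - 5)^2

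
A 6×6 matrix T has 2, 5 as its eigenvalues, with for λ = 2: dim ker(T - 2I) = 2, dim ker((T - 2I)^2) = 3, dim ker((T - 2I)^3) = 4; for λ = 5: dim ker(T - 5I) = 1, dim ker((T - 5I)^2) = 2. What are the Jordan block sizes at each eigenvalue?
Jordan blocks: (2, 3), (2, 1), (5, 2)

λ = 2: successive nullity increments [2, 1, 1] count blocks of size ≥ k; block sizes are [3, 1].
λ = 5: successive nullity increments [1, 1] count blocks of size ≥ k; block sizes are [2].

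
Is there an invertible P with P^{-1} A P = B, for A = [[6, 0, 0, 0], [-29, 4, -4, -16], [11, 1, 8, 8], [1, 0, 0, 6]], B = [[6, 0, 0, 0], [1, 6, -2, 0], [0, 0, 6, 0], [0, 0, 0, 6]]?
Both have characteristic polynomial (x - 6)^4, but the minimal polynomial of A is (x - 6)^3 while the minimal polynomial of B is (x - 6)^2. The minimal polynomial is a similarity invariant, so A and B are not similar.

No.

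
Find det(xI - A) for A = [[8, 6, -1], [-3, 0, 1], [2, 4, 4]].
xI - A = [[x - 8, -6, 1], [3, x, -1], [-2, -4, x - 4]].

Expanding det(xI - A) along the first row:
det(xI - A) = + (x - 8)·det([[x, -1], [-4, x - 4]]) - (-6)·det([[3, -1], [-2, x - 4]]) + (1)·det([[3, x], [-2, -4]]).

Evaluating gives χ_A(x) = x^3 - 12x^2 + 48x - 64 = (x - 4)^3.

χ_A(x) = (x - 4)^3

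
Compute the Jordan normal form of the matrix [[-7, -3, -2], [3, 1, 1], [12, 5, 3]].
J = [[-1, 1, 0], [0, -1, 1], [0, 0, -1]]

The characteristic polynomial is det(xI - A) = (x + 1)^3, so the eigenvalues are -1 (algebraic multiplicity 3).

For λ = -1: rank(A + I) = 2, rank((A + I)^2) = 1, rank((A + I)^3) = 0. The eigenspace has dimension 3 - 2 = 1, so there is 1 Jordan block; the rank sequence gives block sizes [3].

Assembling the blocks gives the Jordan form J above.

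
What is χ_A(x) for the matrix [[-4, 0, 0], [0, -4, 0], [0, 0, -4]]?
χ_A(x) = (x + 4)^3

xI - A = [[x + 4, 0, 0], [0, x + 4, 0], [0, 0, x + 4]].

Expanding det(xI - A) along the first row:
det(xI - A) = + (x + 4)·det([[x + 4, 0], [0, x + 4]]) - (0)·det([[0, 0], [0, x + 4]]) + (0)·det([[0, x + 4], [0, 0]]).

Evaluating gives χ_A(x) = x^3 + 12x^2 + 48x + 64 = (x + 4)^3.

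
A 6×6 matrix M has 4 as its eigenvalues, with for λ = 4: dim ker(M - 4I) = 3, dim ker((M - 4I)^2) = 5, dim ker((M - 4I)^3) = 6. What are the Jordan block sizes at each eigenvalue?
Jordan blocks: (4, 3), (4, 2), (4, 1)

λ = 4: successive nullity increments [3, 2, 1] count blocks of size ≥ k; block sizes are [3, 2, 1].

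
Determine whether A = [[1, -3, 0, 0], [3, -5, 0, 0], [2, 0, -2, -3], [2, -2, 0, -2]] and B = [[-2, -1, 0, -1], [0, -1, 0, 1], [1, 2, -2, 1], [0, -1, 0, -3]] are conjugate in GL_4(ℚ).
Yes.

Two matrices over a field are similar if and only if they have the same invariant factors.

Both A and B have characteristic polynomial (x + 2)^4 and minimal polynomial (x + 2)^2. Computing further, both have invariant factors (x + 2)^2, (x + 2)^2. Hence A and B are similar.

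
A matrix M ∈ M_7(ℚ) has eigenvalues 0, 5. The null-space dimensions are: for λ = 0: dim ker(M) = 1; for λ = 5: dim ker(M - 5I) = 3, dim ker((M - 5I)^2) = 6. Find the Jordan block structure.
λ = 0: successive nullity increments [1] count blocks of size ≥ k; block sizes are [1].
λ = 5: successive nullity increments [3, 3] count blocks of size ≥ k; block sizes are [2, 2, 2].

Jordan blocks: (0, 1), (5, 2), (5, 2), (5, 2)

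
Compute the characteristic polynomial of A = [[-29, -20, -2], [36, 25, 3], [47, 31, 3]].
xI - A = [[x + 29, 20, 2], [-36, x - 25, -3], [-47, -31, x - 3]].

Expanding det(xI - A) along the first row:
det(xI - A) = + (x + 29)·det([[x - 25, -3], [-31, x - 3]]) - (20)·det([[-36, -3], [-47, x - 3]]) + (2)·det([[-36, x - 25], [-47, -31]]).

Evaluating gives χ_A(x) = x^3 + x^2 - 16x + 20 = (x - 2)^2(x + 5).

χ_A(x) = (x - 2)^2(x + 5)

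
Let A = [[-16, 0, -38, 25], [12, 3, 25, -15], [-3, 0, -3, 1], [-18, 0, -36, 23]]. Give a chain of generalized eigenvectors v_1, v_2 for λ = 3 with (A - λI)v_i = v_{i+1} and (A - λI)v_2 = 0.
v_1 = [[-2, 1, 1, 0]]^T, v_2 = [[0, 1, 0, 0]]^T

We seek v_1 ∈ ker((A - 3I)^2) \ ker(A - 3I), then set v_{i+1} = (A - 3I) v_i.

One such chain is v_1 = [[-2, 1, 1, 0]]^T, v_2 = [[0, 1, 0, 0]]^T. Check: (A - 3I) v_2 = [[0, 0, 0, 0]]^T = 0.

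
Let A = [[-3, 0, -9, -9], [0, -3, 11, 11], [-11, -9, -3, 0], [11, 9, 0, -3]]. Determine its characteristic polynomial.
xI - A = [[x + 3, 0, 9, 9], [0, x + 3, -11, -11], [11, 9, x + 3, 0], [-11, -9, 0, x + 3]].

Expanding det(xI - A) along the first row:
det(xI - A) = + (x + 3)·det([[x + 3, -11, -11], [9, x + 3, 0], [-9, 0, x + 3]]) - (0)·det([[0, -11, -11], [11, x + 3, 0], [-11, 0, x + 3]]) + (9)·det([[0, x + 3, -11], [11, 9, 0], [-11, -9, x + 3]]) - (9)·det([[0, x + 3, -11], [11, 9, x + 3], [-11, -9, 0]]).

Evaluating gives χ_A(x) = x^4 + 12x^3 + 54x^2 + 108x + 81 = (x + 3)^4.

χ_A(x) = (x + 3)^4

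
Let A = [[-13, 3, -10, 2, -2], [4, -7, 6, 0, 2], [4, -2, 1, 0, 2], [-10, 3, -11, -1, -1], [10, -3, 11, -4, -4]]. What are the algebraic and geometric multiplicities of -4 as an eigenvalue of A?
The characteristic polynomial is (x + 4)(x + 5)^4, so the factor x + 4 appears with exponent 1: the algebraic multiplicity is 1.

rank(A + 4I) = 4, so the eigenspace has dimension 5 - 4 = 1: the geometric multiplicity is 1.

algebraic multiplicity 1, geometric multiplicity 1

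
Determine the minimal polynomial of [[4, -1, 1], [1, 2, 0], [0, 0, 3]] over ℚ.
The characteristic polynomial factors as (x - 3)^3. The minimal polynomial is ∏(x - λ)^{k_λ} where k_λ is the size of the largest Jordan block at λ.

For λ = 3: rank(A - 3I) = 2, and the largest Jordan block has size 3 (the smallest k with rank((A - 3I)^k) = rank((A - 3I)^(k+1))).

So m_A(x) = (x - 3)^3.

m_A(x) = (x - 3)^3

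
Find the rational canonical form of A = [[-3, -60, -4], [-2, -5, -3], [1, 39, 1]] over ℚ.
R = [[0, 0, 16], [1, 0, -8], [0, 1, -7]]

The invariant factors of A (the non-unit diagonal entries of the Smith normal form of xI - A over ℚ[x]) are (x - 1)(x + 4)^2, each dividing the next. The characteristic polynomial is their product, (x - 1)(x + 4)^2.

The rational canonical form is the block-diagonal matrix of companion matrices C(f_i):
R = [[0, 0, 16], [1, 0, -8], [0, 1, -7]].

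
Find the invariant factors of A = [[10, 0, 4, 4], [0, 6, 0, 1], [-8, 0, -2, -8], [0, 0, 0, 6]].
The Jordan structure of A has elementary divisors (x - 2), (x - 6)^2, (x - 6). Arranging the block sizes at each eigenvalue in decreasing order and taking row products gives the invariant factors.

Invariant factors (smallest first, each dividing the next): x - 6, (x - 6)^2(x - 2).

Check: the last factor (x - 6)^2(x - 2) is the minimal polynomial, and the product (x - 6)^3(x - 2) is the characteristic polynomial.

x - 6, (x - 6)^2(x - 2)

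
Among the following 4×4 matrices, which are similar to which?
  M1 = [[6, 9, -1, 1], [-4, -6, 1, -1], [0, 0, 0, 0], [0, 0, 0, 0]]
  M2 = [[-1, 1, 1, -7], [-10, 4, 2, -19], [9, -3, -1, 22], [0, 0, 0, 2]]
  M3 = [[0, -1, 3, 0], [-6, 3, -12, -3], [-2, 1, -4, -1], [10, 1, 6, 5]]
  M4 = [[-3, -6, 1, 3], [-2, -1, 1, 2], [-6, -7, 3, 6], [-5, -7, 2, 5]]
2 classes: {M1}, {M2, M3, M4}

Characteristic polynomials: χ_{M1} = x^4, χ_{M2} = x^2(x - 2)^2, χ_{M3} = x^2(x - 2)^2, χ_{M4} = x^2(x - 2)^2.

{M1}: invariant factors x, x^3.

{M2, M3, M4}: invariant factors x^2(x - 2)^2.

Matrices are similar if and only if their invariant-factor lists agree; the partition into similarity classes is {M1}, {M2, M3, M4}.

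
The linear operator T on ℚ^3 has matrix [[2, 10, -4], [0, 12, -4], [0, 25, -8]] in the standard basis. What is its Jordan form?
The characteristic polynomial is det(xI - A) = (x - 2)^3, so the eigenvalues are 2 (algebraic multiplicity 3).

For λ = 2: rank(A - 2I) = 1, rank((A - 2I)^2) = 0. The eigenspace has dimension 3 - 1 = 2, so there are 2 Jordan blocks; the rank sequence gives block sizes [2, 1].

Assembling the blocks gives the Jordan form J above.

J = [[2, 1, 0], [0, 2, 0], [0, 0, 2]]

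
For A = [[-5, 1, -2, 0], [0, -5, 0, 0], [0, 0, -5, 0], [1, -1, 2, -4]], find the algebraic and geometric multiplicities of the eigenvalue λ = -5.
The characteristic polynomial is (x + 4)(x + 5)^3, so the factor x + 5 appears with exponent 3: the algebraic multiplicity is 3.

rank(A + 5I) = 2, so the eigenspace has dimension 4 - 2 = 2: the geometric multiplicity is 2.

Since 2 < 3, A is not diagonalizable.

algebraic multiplicity 3, geometric multiplicity 2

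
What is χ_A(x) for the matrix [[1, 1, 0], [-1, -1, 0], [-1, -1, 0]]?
xI - A = [[x - 1, -1, 0], [1, x + 1, 0], [1, 1, x]].

Expanding det(xI - A) along the first row:
det(xI - A) = + (x - 1)·det([[x + 1, 0], [1, x]]) - (-1)·det([[1, 0], [1, x]]) + (0)·det([[1, x + 1], [1, 1]]).

Evaluating gives χ_A(x) = x^3.

χ_A(x) = x^3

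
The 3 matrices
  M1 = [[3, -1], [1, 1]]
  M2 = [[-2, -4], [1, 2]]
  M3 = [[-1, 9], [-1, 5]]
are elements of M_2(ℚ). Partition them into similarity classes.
Characteristic polynomials: χ_{M1} = (x - 2)^2, χ_{M2} = x^2, χ_{M3} = (x - 2)^2.

{M1, M3}: invariant factors (x - 2)^2.

{M2}: invariant factors x^2.

Matrices are similar if and only if their invariant-factor lists agree; the partition into similarity classes is {M1, M3}, {M2}.

2 classes: {M1, M3}, {M2}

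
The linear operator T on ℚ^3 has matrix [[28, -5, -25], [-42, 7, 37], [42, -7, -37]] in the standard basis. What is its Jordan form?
J = [[-2, 0, 0], [0, 0, 1], [0, 0, 0]]

The characteristic polynomial is det(xI - A) = x^2(x + 2), so the eigenvalues are -2 (algebraic multiplicity 1), 0 (algebraic multiplicity 2).

For λ = -2: algebraic multiplicity 1 gives one 1×1 block.

For λ = 0: rank(A) = 2, rank(A^2) = 1. The eigenspace has dimension 3 - 2 = 1, so there is 1 Jordan block; the rank sequence gives block sizes [2].

Assembling the blocks gives the Jordan form J above.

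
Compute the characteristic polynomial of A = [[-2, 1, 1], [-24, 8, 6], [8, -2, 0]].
xI - A = [[x + 2, -1, -1], [24, x - 8, -6], [-8, 2, x]].

Expanding det(xI - A) along the first row:
det(xI - A) = + (x + 2)·det([[x - 8, -6], [2, x]]) - (-1)·det([[24, -6], [-8, x]]) + (-1)·det([[24, x - 8], [-8, 2]]).

Evaluating gives χ_A(x) = x^3 - 6x^2 + 12x - 8 = (x - 2)^3.

χ_A(x) = (x - 2)^3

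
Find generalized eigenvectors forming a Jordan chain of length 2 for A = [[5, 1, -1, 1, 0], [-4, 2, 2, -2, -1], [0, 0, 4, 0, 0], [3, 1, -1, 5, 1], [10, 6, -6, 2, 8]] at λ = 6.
v_1 = [[0, 0, 0, 0, 1]]^T, v_2 = [[0, -1, 0, 1, 2]]^T

We seek v_1 ∈ ker((A - 6I)^2) \ ker(A - 6I), then set v_{i+1} = (A - 6I) v_i.

One such chain is v_1 = [[0, 0, 0, 0, 1]]^T, v_2 = [[0, -1, 0, 1, 2]]^T. Check: (A - 6I) v_2 = [[0, 0, 0, 0, 0]]^T = 0.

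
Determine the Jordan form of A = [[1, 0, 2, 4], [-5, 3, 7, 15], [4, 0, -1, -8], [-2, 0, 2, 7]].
The characteristic polynomial is det(xI - A) = (x - 3)^3(x - 1), so the eigenvalues are 1 (algebraic multiplicity 1), 3 (algebraic multiplicity 3).

For λ = 1: algebraic multiplicity 1 gives one 1×1 block.

For λ = 3: rank(A - 3I) = 2, rank((A - 3I)^2) = 1. The eigenspace has dimension 4 - 2 = 2, so there are 2 Jordan blocks; the rank sequence gives block sizes [2, 1].

Assembling the blocks gives the Jordan form J above.

J = [[1, 0, 0, 0], [0, 3, 1, 0], [0, 0, 3, 0], [0, 0, 0, 3]]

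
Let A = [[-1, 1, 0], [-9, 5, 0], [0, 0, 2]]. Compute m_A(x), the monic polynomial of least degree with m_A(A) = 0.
The characteristic polynomial factors as (x - 2)^3. The minimal polynomial is ∏(x - λ)^{k_λ} where k_λ is the size of the largest Jordan block at λ.

For λ = 2: rank(A - 2I) = 1, and the largest Jordan block has size 2 (the smallest k with rank((A - 2I)^k) = rank((A - 2I)^(k+1))).

So m_A(x) = (x - 2)^2.

m_A(x) = (x - 2)^2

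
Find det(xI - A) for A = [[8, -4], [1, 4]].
xI - A = [[x - 8, 4], [-1, x - 4]].

Expanding det(xI - A) along the first row:
det(xI - A) = + (x - 8)·det([[x - 4]]) - (4)·det([[-1]]).

Evaluating gives χ_A(x) = x^2 - 12x + 36 = (x - 6)^2.

χ_A(x) = (x - 6)^2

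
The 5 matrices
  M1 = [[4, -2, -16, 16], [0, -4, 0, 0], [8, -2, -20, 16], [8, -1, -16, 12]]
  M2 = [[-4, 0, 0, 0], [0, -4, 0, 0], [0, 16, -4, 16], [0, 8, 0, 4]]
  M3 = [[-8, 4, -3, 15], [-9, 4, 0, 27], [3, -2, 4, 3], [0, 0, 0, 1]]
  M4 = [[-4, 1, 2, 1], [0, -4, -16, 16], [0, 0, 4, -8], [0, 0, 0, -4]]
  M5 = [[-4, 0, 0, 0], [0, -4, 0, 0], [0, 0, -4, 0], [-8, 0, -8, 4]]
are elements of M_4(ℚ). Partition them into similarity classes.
3 classes: {M1, M4}, {M2, M5}, {M3}

Characteristic polynomials: χ_{M1} = (x - 4)(x + 4)^3, χ_{M2} = (x - 4)(x + 4)^3, χ_{M3} = (x - 1)^3(x + 2), χ_{M4} = (x - 4)(x + 4)^3, χ_{M5} = (x - 4)(x + 4)^3.

{M1, M4}: invariant factors x + 4, (x - 4)(x + 4)^2.

{M2, M5}: invariant factors x + 4, x + 4, (x - 4)(x + 4).

{M3}: invariant factors x - 1, (x - 1)^2(x + 2).

Matrices are similar if and only if their invariant-factor lists agree; the partition into similarity classes is {M1, M4}, {M2, M5}, {M3}.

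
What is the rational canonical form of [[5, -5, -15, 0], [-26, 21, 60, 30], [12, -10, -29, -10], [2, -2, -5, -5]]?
R = [[0, -5, 0, 0], [1, -4, 0, 0], [0, 0, 0, -5], [0, 0, 1, -4]]

The invariant factors of A (the non-unit diagonal entries of the Smith normal form of xI - A over ℚ[x]) are x^2 + 4x + 5, x^2 + 4x + 5, each dividing the next. The characteristic polynomial is their product, (x^2 + 4x + 5)^2.

The rational canonical form is the block-diagonal matrix of companion matrices C(f_i):
R = [[0, -5, 0, 0], [1, -4, 0, 0], [0, 0, 0, -5], [0, 0, 1, -4]].

Note the characteristic polynomial does not split into linear factors over ℚ, so A has no Jordan form over ℚ; the rational canonical form exists over any field.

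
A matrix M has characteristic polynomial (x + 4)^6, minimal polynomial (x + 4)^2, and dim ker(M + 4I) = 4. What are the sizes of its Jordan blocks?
Jordan blocks: (-4, 2), (-4, 2), (-4, 1), (-4, 1)

λ = -4: algebraic multiplicity 6 (exponent in χ_M), largest block size 2 (exponent in m_M), 4 blocks (geometric multiplicity). These force block sizes [2, 2, 1, 1].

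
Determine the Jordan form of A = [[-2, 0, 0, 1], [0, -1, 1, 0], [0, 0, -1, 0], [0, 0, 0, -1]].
The characteristic polynomial is det(xI - A) = (x + 1)^3(x + 2), so the eigenvalues are -2 (algebraic multiplicity 1), -1 (algebraic multiplicity 3).

For λ = -2: algebraic multiplicity 1 gives one 1×1 block.

For λ = -1: rank(A + I) = 2, rank((A + I)^2) = 1. The eigenspace has dimension 4 - 2 = 2, so there are 2 Jordan blocks; the rank sequence gives block sizes [2, 1].

Assembling the blocks gives the Jordan form J above.

J = [[-2, 0, 0, 0], [0, -1, 1, 0], [0, 0, -1, 0], [0, 0, 0, -1]]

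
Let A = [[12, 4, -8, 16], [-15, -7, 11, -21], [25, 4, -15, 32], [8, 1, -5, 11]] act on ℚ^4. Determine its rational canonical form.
R = [[0, 0, 0, -4], [1, 0, 0, 4], [0, 1, 0, 0], [0, 0, 1, 1]]

The invariant factors of A (the non-unit diagonal entries of the Smith normal form of xI - A over ℚ[x]) are (x - 1)(x^3 - 4), each dividing the next. The characteristic polynomial is their product, (x - 1)(x^3 - 4).

The rational canonical form is the block-diagonal matrix of companion matrices C(f_i):
R = [[0, 0, 0, -4], [1, 0, 0, 4], [0, 1, 0, 0], [0, 0, 1, 1]].

Note the characteristic polynomial does not split into linear factors over ℚ, so A has no Jordan form over ℚ; the rational canonical form exists over any field.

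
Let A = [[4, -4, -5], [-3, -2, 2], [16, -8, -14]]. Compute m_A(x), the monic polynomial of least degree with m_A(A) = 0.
The characteristic polynomial factors as (x + 4)^3. The minimal polynomial is ∏(x - λ)^{k_λ} where k_λ is the size of the largest Jordan block at λ.

For λ = -4: rank(A + 4I) = 2, and the largest Jordan block has size 3 (the smallest k with rank((A + 4I)^k) = rank((A + 4I)^(k+1))).

So m_A(x) = (x + 4)^3.

m_A(x) = (x + 4)^3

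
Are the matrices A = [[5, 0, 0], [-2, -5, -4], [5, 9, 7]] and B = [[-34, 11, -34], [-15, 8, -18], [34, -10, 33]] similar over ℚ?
Two matrices over a field are similar if and only if they have the same invariant factors.

Both A and B have characteristic polynomial (x - 5)(x - 1)^2 and minimal polynomial (x - 5)(x - 1)^2. Computing further, both have invariant factors (x - 5)(x - 1)^2. Hence A and B are similar.

Yes.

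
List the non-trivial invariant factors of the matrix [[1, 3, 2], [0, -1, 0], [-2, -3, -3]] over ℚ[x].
The Jordan structure of A has elementary divisors (x + 1)^2, (x + 1). Arranging the block sizes at each eigenvalue in decreasing order and taking row products gives the invariant factors.

Invariant factors (smallest first, each dividing the next): x + 1, (x + 1)^2.

Check: the last factor (x + 1)^2 is the minimal polynomial, and the product (x + 1)^3 is the characteristic polynomial.

x + 1, (x + 1)^2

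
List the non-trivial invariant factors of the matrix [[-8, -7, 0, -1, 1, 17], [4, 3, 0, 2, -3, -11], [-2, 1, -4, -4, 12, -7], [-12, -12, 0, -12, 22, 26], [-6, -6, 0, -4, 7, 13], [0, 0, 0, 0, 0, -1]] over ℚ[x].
x + 4, (x + 1)^3(x + 4)^2

The Jordan structure of A has elementary divisors (x + 4)^2, (x + 4), (x + 1)^3. Arranging the block sizes at each eigenvalue in decreasing order and taking row products gives the invariant factors.

Invariant factors (smallest first, each dividing the next): x + 4, (x + 1)^3(x + 4)^2.

Check: the last factor (x + 1)^3(x + 4)^2 is the minimal polynomial, and the product (x + 1)^3(x + 4)^3 is the characteristic polynomial.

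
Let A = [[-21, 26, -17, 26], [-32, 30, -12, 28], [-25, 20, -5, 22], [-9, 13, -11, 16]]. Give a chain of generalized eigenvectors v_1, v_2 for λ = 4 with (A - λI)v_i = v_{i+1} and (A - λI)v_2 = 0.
We seek v_1 ∈ ker((A - 4I)^2) \ ker(A - 4I), then set v_{i+1} = (A - 4I) v_i.

One such chain is v_1 = [[-2, -3, -2, 0]]^T, v_2 = [[6, 10, 8, 1]]^T. Check: (A - 4I) v_2 = [[0, 0, 0, 0]]^T = 0.

v_1 = [[-2, -3, -2, 0]]^T, v_2 = [[6, 10, 8, 1]]^T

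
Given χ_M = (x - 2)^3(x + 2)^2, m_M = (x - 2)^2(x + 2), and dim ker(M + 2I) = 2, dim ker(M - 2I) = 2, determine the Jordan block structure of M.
λ = -2: algebraic multiplicity 2 (exponent in χ_M), largest block size 1 (exponent in m_M), 2 blocks (geometric multiplicity). These force block sizes [1, 1].
λ = 2: algebraic multiplicity 3 (exponent in χ_M), largest block size 2 (exponent in m_M), 2 blocks (geometric multiplicity). These force block sizes [2, 1].

Jordan blocks: (-2, 1), (-2, 1), (2, 2), (2, 1)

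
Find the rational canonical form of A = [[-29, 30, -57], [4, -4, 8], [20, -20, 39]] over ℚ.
R = [[0, 0, 4], [1, 0, -9], [0, 1, 6]]

The invariant factors of A (the non-unit diagonal entries of the Smith normal form of xI - A over ℚ[x]) are (x - 4)(x - 1)^2, each dividing the next. The characteristic polynomial is their product, (x - 4)(x - 1)^2.

The rational canonical form is the block-diagonal matrix of companion matrices C(f_i):
R = [[0, 0, 4], [1, 0, -9], [0, 1, 6]].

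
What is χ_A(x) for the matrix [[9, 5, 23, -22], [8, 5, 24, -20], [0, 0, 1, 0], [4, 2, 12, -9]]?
χ_A(x) = (x - 3)(x - 1)^3

xI - A = [[x - 9, -5, -23, 22], [-8, x - 5, -24, 20], [0, 0, x - 1, 0], [-4, -2, -12, x + 9]].

Expanding det(xI - A) along the first row:
det(xI - A) = + (x - 9)·det([[x - 5, -24, 20], [0, x - 1, 0], [-2, -12, x + 9]]) - (-5)·det([[-8, -24, 20], [0, x - 1, 0], [-4, -12, x + 9]]) + (-23)·det([[-8, x - 5, 20], [0, 0, 0], [-4, -2, x + 9]]) - (22)·det([[-8, x - 5, -24], [0, 0, x - 1], [-4, -2, -12]]).

Evaluating gives χ_A(x) = x^4 - 6x^3 + 12x^2 - 10x + 3 = (x - 3)(x - 1)^3.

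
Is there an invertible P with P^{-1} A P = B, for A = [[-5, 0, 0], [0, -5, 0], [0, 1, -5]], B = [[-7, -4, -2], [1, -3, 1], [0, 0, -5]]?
Two matrices over a field are similar if and only if they have the same invariant factors.

Both A and B have characteristic polynomial (x + 5)^3 and minimal polynomial (x + 5)^2. Computing further, both have invariant factors x + 5, (x + 5)^2. Hence A and B are similar.

Yes.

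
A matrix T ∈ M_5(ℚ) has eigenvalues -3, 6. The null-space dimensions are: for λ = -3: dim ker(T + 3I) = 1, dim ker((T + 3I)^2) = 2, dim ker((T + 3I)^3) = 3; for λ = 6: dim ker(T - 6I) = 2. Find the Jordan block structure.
λ = -3: successive nullity increments [1, 1, 1] count blocks of size ≥ k; block sizes are [3].
λ = 6: successive nullity increments [2] count blocks of size ≥ k; block sizes are [1, 1].

Jordan blocks: (-3, 3), (6, 1), (6, 1)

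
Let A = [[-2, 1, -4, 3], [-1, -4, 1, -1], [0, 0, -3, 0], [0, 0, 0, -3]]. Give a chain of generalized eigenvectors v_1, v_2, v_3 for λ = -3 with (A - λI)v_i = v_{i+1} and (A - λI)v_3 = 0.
We seek v_1 ∈ ker((A + 3I)^3) \ ker((A + 3I)^2), then set v_{i+1} = (A + 3I) v_i.

One such chain is v_1 = [[-2, -1, 1, 2]]^T, v_2 = [[-1, 2, 0, 0]]^T, v_3 = [[1, -1, 0, 0]]^T. Check: (A + 3I) v_3 = [[0, 0, 0, 0]]^T = 0.

v_1 = [[-2, -1, 1, 2]]^T, v_2 = [[-1, 2, 0, 0]]^T, v_3 = [[1, -1, 0, 0]]^T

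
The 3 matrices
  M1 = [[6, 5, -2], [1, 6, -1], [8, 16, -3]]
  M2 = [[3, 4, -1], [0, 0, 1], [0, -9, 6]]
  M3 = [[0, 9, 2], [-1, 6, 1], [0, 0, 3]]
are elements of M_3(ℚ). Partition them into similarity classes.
1 class: {M1, M2, M3}

Characteristic polynomials: χ_{M1} = (x - 3)^3, χ_{M2} = (x - 3)^3, χ_{M3} = (x - 3)^3.

{M1, M2, M3}: invariant factors (x - 3)^3.

Matrices are similar if and only if their invariant-factor lists agree; the partition into similarity classes is {M1, M2, M3}.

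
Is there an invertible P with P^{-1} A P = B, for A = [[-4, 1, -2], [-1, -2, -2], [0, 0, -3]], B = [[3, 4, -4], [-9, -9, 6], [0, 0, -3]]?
Two matrices over a field are similar if and only if they have the same invariant factors.

Both A and B have characteristic polynomial (x + 3)^3 and minimal polynomial (x + 3)^2. Computing further, both have invariant factors x + 3, (x + 3)^2. Hence A and B are similar.

Yes.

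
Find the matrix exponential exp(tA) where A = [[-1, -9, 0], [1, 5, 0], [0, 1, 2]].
e^{tA} = [[(1 - 3*t)*e^{2*t}, -9*t*e^{2*t}, 0], [t*e^{2*t}, (3*t + 1)*e^{2*t}, 0], [t^2*e^{2*t}/2, t*(3*t + 2)*e^{2*t}/2, e^{2*t}]]

A has Jordan form J = [[2, 1, 0], [0, 2, 1], [0, 0, 2]] with A = PJP^{-1}, so e^{tA} = P e^{tJ} P^{-1}.

For a Jordan block J_k(λ), e^{tJ_k(λ)} = e^{λt} · (I + tN + t^2 N^2/2! + ... + t^{k-1} N^{k-1}/(k-1)!) where N is the nilpotent superdiagonal part.

Assembling the blocks and conjugating back gives the entries of e^{tA} as shown above.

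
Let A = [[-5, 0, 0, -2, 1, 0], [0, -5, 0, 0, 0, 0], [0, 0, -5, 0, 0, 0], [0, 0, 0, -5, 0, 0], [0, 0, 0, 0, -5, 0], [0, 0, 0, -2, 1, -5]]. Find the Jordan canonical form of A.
J = [[-5, 1, 0, 0, 0, 0], [0, -5, 0, 0, 0, 0], [0, 0, -5, 0, 0, 0], [0, 0, 0, -5, 0, 0], [0, 0, 0, 0, -5, 0], [0, 0, 0, 0, 0, -5]]

The characteristic polynomial is det(xI - A) = (x + 5)^6, so the eigenvalues are -5 (algebraic multiplicity 6).

For λ = -5: rank(A + 5I) = 1, rank((A + 5I)^2) = 0. The eigenspace has dimension 6 - 1 = 5, so there are 5 Jordan blocks; the rank sequence gives block sizes [2, 1, 1, 1, 1].

Assembling the blocks gives the Jordan form J above.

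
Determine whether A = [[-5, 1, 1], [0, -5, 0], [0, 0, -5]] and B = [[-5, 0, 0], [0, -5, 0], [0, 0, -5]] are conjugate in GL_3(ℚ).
No.

Both have characteristic polynomial (x + 5)^3, but the minimal polynomial of A is (x + 5)^2 while the minimal polynomial of B is x + 5. The minimal polynomial is a similarity invariant, so A and B are not similar.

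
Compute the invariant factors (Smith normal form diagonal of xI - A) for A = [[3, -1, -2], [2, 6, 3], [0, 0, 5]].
The Jordan structure of A has elementary divisors (x - 4), (x - 5)^2. Arranging the block sizes at each eigenvalue in decreasing order and taking row products gives the invariant factors.

Invariant factors (smallest first, each dividing the next): (x - 5)^2(x - 4).

Check: the last factor (x - 5)^2(x - 4) is the minimal polynomial, and the product (x - 5)^2(x - 4) is the characteristic polynomial.

(x - 5)^2(x - 4)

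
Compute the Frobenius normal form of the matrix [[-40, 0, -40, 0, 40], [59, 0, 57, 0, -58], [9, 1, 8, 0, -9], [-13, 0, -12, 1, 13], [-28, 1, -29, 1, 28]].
R = [[0, 0, 0, 0, 40], [1, 0, 0, 0, -42], [0, 1, 0, 0, 5], [0, 0, 1, 0, 13], [0, 0, 0, 1, -3]]

The invariant factors of A (the non-unit diagonal entries of the Smith normal form of xI - A over ℚ[x]) are (x - 2)(x + 5)(x^3 - 3x + 4), each dividing the next. The characteristic polynomial is their product, (x - 2)(x + 5)(x^3 - 3x + 4).

The rational canonical form is the block-diagonal matrix of companion matrices C(f_i):
R = [[0, 0, 0, 0, 40], [1, 0, 0, 0, -42], [0, 1, 0, 0, 5], [0, 0, 1, 0, 13], [0, 0, 0, 1, -3]].

Note the characteristic polynomial does not split into linear factors over ℚ, so A has no Jordan form over ℚ; the rational canonical form exists over any field.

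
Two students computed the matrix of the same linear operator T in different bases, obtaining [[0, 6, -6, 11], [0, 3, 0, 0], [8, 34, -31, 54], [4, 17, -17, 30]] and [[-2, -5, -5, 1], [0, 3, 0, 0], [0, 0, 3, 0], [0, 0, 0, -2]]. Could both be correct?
Two matrices over a field are similar if and only if they have the same invariant factors.

Both A and B have characteristic polynomial (x - 3)^2(x + 2)^2 and minimal polynomial (x - 3)(x + 2)^2. Computing further, both have invariant factors x - 3, (x - 3)(x + 2)^2. Hence A and B are similar.

Yes.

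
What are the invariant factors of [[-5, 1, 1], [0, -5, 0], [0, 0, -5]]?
x + 5, (x + 5)^2

The Jordan structure of A has elementary divisors (x + 5)^2, (x + 5). Arranging the block sizes at each eigenvalue in decreasing order and taking row products gives the invariant factors.

Invariant factors (smallest first, each dividing the next): x + 5, (x + 5)^2.

Check: the last factor (x + 5)^2 is the minimal polynomial, and the product (x + 5)^3 is the characteristic polynomial.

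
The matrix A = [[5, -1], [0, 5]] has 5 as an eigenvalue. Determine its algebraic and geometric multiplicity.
algebraic multiplicity 2, geometric multiplicity 1

The characteristic polynomial is (x - 5)^2, so the factor x - 5 appears with exponent 2: the algebraic multiplicity is 2.

rank(A - 5I) = 1, so the eigenspace has dimension 2 - 1 = 1: the geometric multiplicity is 1.

Since 1 < 2, A is not diagonalizable.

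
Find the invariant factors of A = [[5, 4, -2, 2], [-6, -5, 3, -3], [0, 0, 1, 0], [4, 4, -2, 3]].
The Jordan structure of A has elementary divisors (x - 1)^2, (x - 1), (x - 1). Arranging the block sizes at each eigenvalue in decreasing order and taking row products gives the invariant factors.

Invariant factors (smallest first, each dividing the next): x - 1, x - 1, (x - 1)^2.

Check: the last factor (x - 1)^2 is the minimal polynomial, and the product (x - 1)^4 is the characteristic polynomial.

x - 1, x - 1, (x - 1)^2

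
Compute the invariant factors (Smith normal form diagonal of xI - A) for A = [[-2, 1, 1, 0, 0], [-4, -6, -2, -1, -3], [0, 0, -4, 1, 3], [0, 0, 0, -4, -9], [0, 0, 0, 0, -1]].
(x + 4)^2, (x + 1)(x + 4)^2

The Jordan structure of A has elementary divisors (x + 4)^2, (x + 4)^2, (x + 1). Arranging the block sizes at each eigenvalue in decreasing order and taking row products gives the invariant factors.

Invariant factors (smallest first, each dividing the next): (x + 4)^2, (x + 1)(x + 4)^2.

Check: the last factor (x + 1)(x + 4)^2 is the minimal polynomial, and the product (x + 1)(x + 4)^4 is the characteristic polynomial.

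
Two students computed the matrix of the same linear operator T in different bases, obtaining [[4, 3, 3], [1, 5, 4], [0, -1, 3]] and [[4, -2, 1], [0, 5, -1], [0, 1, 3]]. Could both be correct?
Yes.

Two matrices over a field are similar if and only if they have the same invariant factors.

Both A and B have characteristic polynomial (x - 4)^3 and minimal polynomial (x - 4)^3. Computing further, both have invariant factors (x - 4)^3. Hence A and B are similar.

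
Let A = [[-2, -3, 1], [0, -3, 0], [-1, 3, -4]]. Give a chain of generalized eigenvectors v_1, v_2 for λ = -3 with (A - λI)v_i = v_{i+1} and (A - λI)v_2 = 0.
We seek v_1 ∈ ker((A + 3I)^2) \ ker(A + 3I), then set v_{i+1} = (A + 3I) v_i.

One such chain is v_1 = [[1, 1, 3]]^T, v_2 = [[1, 0, -1]]^T. Check: (A + 3I) v_2 = [[0, 0, 0]]^T = 0.

v_1 = [[1, 1, 3]]^T, v_2 = [[1, 0, -1]]^T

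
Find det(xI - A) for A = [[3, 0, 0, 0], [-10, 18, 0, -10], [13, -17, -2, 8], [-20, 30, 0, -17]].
xI - A = [[x - 3, 0, 0, 0], [10, x - 18, 0, 10], [-13, 17, x + 2, -8], [20, -30, 0, x + 17]].

Expanding det(xI - A) along the first row:
det(xI - A) = + (x - 3)·det([[x - 18, 0, 10], [17, x + 2, -8], [-30, 0, x + 17]]) - (0)·det([[10, 0, 10], [-13, x + 2, -8], [20, 0, x + 17]]) + (0)·det([[10, x - 18, 10], [-13, 17, -8], [20, -30, x + 17]]) - (0)·det([[10, x - 18, 0], [-13, 17, x + 2], [20, -30, 0]]).

Evaluating gives χ_A(x) = x^4 - 2x^3 - 11x^2 + 12x + 36 = (x - 3)^2(x + 2)^2.

χ_A(x) = (x - 3)^2(x + 2)^2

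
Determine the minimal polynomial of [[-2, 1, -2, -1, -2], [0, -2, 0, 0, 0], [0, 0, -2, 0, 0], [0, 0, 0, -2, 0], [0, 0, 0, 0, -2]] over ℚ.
m_A(x) = (x + 2)^2

The characteristic polynomial factors as (x + 2)^5. The minimal polynomial is ∏(x - λ)^{k_λ} where k_λ is the size of the largest Jordan block at λ.

For λ = -2: rank(A + 2I) = 1, and the largest Jordan block has size 2 (the smallest k with rank((A + 2I)^k) = rank((A + 2I)^(k+1))).

So m_A(x) = (x + 2)^2.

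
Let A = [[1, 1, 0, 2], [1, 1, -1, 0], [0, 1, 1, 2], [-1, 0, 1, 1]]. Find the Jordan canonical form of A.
The characteristic polynomial is det(xI - A) = (x - 1)^4, so the eigenvalues are 1 (algebraic multiplicity 4).

For λ = 1: rank(A - I) = 2, rank((A - I)^2) = 1, rank((A - I)^3) = 0. The eigenspace has dimension 4 - 2 = 2, so there are 2 Jordan blocks; the rank sequence gives block sizes [3, 1].

Assembling the blocks gives the Jordan form J above.

J = [[1, 1, 0, 0], [0, 1, 1, 0], [0, 0, 1, 0], [0, 0, 0, 1]]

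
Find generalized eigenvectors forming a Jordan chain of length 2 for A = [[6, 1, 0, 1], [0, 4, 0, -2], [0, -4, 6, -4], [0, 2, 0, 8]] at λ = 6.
v_1 = [[0, 1, 0, 0]]^T, v_2 = [[1, -2, -4, 2]]^T

We seek v_1 ∈ ker((A - 6I)^2) \ ker(A - 6I), then set v_{i+1} = (A - 6I) v_i.

One such chain is v_1 = [[0, 1, 0, 0]]^T, v_2 = [[1, -2, -4, 2]]^T. Check: (A - 6I) v_2 = [[0, 0, 0, 0]]^T = 0.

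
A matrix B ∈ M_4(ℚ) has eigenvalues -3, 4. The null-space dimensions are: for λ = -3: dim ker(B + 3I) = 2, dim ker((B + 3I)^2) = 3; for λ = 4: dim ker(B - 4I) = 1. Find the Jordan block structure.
λ = -3: successive nullity increments [2, 1] count blocks of size ≥ k; block sizes are [2, 1].
λ = 4: successive nullity increments [1] count blocks of size ≥ k; block sizes are [1].

Jordan blocks: (-3, 2), (-3, 1), (4, 1)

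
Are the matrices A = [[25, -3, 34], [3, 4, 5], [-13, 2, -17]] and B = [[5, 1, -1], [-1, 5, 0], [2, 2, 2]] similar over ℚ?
Two matrices over a field are similar if and only if they have the same invariant factors.

Both A and B have characteristic polynomial (x - 4)^3 and minimal polynomial (x - 4)^3. Computing further, both have invariant factors (x - 4)^3. Hence A and B are similar.

Yes.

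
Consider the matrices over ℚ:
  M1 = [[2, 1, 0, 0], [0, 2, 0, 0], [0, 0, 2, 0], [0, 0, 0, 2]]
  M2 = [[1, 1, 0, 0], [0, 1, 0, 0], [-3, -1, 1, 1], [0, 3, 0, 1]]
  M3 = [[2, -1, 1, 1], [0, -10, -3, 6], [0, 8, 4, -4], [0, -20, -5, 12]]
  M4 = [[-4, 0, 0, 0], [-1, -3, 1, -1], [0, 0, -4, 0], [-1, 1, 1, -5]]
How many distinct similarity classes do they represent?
Characteristic polynomials: χ_{M1} = (x - 2)^4, χ_{M2} = (x - 1)^4, χ_{M3} = (x - 2)^4, χ_{M4} = (x + 4)^4.

{M1}: invariant factors x - 2, x - 2, (x - 2)^2.

{M2}: invariant factors (x - 1)^2, (x - 1)^2.

{M3}: invariant factors (x - 2)^2, (x - 2)^2.

{M4}: invariant factors x + 4, x + 4, (x + 4)^2.

Matrices are similar if and only if their invariant-factor lists agree; the partition into similarity classes is {M1}, {M2}, {M3}, {M4}.

4 classes: {M1}, {M2}, {M3}, {M4}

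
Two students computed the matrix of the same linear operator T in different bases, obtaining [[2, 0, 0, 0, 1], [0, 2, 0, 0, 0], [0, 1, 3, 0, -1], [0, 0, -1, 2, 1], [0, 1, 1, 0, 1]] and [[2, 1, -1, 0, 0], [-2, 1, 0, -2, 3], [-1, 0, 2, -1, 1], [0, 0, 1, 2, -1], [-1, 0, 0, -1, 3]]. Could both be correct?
Two matrices over a field are similar if and only if they have the same invariant factors.

Both A and B have characteristic polynomial (x - 2)^5 and minimal polynomial (x - 2)^3. Computing further, both have invariant factors (x - 2)^2, (x - 2)^3. Hence A and B are similar.

Yes.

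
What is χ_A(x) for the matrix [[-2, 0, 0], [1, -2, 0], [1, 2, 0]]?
xI - A = [[x + 2, 0, 0], [-1, x + 2, 0], [-1, -2, x]].

Expanding det(xI - A) along the first row:
det(xI - A) = + (x + 2)·det([[x + 2, 0], [-2, x]]) - (0)·det([[-1, 0], [-1, x]]) + (0)·det([[-1, x + 2], [-1, -2]]).

Evaluating gives χ_A(x) = x^3 + 4x^2 + 4x = x(x + 2)^2.

χ_A(x) = x(x + 2)^2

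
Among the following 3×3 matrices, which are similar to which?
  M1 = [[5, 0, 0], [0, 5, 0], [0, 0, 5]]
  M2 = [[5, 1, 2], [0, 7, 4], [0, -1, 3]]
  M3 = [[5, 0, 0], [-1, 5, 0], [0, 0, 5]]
2 classes: {M1}, {M2, M3}

Characteristic polynomials: χ_{M1} = (x - 5)^3, χ_{M2} = (x - 5)^3, χ_{M3} = (x - 5)^3.

{M1}: invariant factors x - 5, x - 5, x - 5.

{M2, M3}: invariant factors x - 5, (x - 5)^2.

Matrices are similar if and only if their invariant-factor lists agree; the partition into similarity classes is {M1}, {M2, M3}.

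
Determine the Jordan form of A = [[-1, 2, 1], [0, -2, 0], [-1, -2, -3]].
J = [[-2, 1, 0], [0, -2, 0], [0, 0, -2]]

The characteristic polynomial is det(xI - A) = (x + 2)^3, so the eigenvalues are -2 (algebraic multiplicity 3).

For λ = -2: rank(A + 2I) = 1, rank((A + 2I)^2) = 0. The eigenspace has dimension 3 - 1 = 2, so there are 2 Jordan blocks; the rank sequence gives block sizes [2, 1].

Assembling the blocks gives the Jordan form J above.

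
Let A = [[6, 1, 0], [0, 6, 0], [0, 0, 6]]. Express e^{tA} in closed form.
e^{tA} = [[e^{6*t}, t*e^{6*t}, 0], [0, e^{6*t}, 0], [0, 0, e^{6*t}]]

A has Jordan form J = [[6, 1, 0], [0, 6, 0], [0, 0, 6]] with A = PJP^{-1}, so e^{tA} = P e^{tJ} P^{-1}.

For a Jordan block J_k(λ), e^{tJ_k(λ)} = e^{λt} · (I + tN + t^2 N^2/2! + ... + t^{k-1} N^{k-1}/(k-1)!) where N is the nilpotent superdiagonal part.

Assembling the blocks and conjugating back gives the entries of e^{tA} as shown above.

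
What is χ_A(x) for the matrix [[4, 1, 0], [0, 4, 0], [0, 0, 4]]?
χ_A(x) = (x - 4)^3

xI - A = [[x - 4, -1, 0], [0, x - 4, 0], [0, 0, x - 4]].

Expanding det(xI - A) along the first row:
det(xI - A) = + (x - 4)·det([[x - 4, 0], [0, x - 4]]) - (-1)·det([[0, 0], [0, x - 4]]) + (0)·det([[0, x - 4], [0, 0]]).

Evaluating gives χ_A(x) = x^3 - 12x^2 + 48x - 64 = (x - 4)^3.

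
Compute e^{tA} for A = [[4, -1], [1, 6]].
e^{tA} = [[(1 - t)*e^{5*t}, -t*e^{5*t}], [t*e^{5*t}, (t + 1)*e^{5*t}]]

A has Jordan form J = [[5, 1], [0, 5]] with A = PJP^{-1}, so e^{tA} = P e^{tJ} P^{-1}.

For a Jordan block J_k(λ), e^{tJ_k(λ)} = e^{λt} · (I + tN + t^2 N^2/2! + ... + t^{k-1} N^{k-1}/(k-1)!) where N is the nilpotent superdiagonal part.

Assembling the blocks and conjugating back gives the entries of e^{tA} as shown above.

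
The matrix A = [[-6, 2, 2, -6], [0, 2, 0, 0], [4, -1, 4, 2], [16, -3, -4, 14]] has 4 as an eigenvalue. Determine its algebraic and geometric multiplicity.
algebraic multiplicity 1, geometric multiplicity 1

The characteristic polynomial is (x - 6)(x - 4)(x - 2)^2, so the factor x - 4 appears with exponent 1: the algebraic multiplicity is 1.

rank(A - 4I) = 3, so the eigenspace has dimension 4 - 3 = 1: the geometric multiplicity is 1.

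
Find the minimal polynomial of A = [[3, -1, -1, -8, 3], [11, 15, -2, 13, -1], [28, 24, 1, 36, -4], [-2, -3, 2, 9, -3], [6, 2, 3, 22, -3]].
m_A(x) = (x - 5)^3

The characteristic polynomial factors as (x - 5)^5. The minimal polynomial is ∏(x - λ)^{k_λ} where k_λ is the size of the largest Jordan block at λ.

For λ = 5: rank(A - 5I) = 3, and the largest Jordan block has size 3 (the smallest k with rank((A - 5I)^k) = rank((A - 5I)^(k+1))).

So m_A(x) = (x - 5)^3.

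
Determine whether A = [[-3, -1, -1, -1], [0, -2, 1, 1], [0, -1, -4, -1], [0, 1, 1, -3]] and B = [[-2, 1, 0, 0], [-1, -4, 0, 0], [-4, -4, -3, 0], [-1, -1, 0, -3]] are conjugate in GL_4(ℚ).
No.

Both have characteristic polynomial (x + 3)^4, but the minimal polynomial of A is (x + 3)^3 while the minimal polynomial of B is (x + 3)^2. The minimal polynomial is a similarity invariant, so A and B are not similar.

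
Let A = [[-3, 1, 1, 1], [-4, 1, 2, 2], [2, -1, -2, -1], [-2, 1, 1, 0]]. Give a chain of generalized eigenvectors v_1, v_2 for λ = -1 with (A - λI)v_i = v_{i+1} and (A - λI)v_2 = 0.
v_1 = [[0, 1, 0, 0]]^T, v_2 = [[1, 2, -1, 1]]^T

We seek v_1 ∈ ker((A + I)^2) \ ker(A + I), then set v_{i+1} = (A + I) v_i.

One such chain is v_1 = [[0, 1, 0, 0]]^T, v_2 = [[1, 2, -1, 1]]^T. Check: (A + I) v_2 = [[0, 0, 0, 0]]^T = 0.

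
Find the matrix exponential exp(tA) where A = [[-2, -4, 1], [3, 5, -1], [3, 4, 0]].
A has Jordan form J = [[1, 1, 0], [0, 1, 0], [0, 0, 1]] with A = PJP^{-1}, so e^{tA} = P e^{tJ} P^{-1}.

For a Jordan block J_k(λ), e^{tJ_k(λ)} = e^{λt} · (I + tN + t^2 N^2/2! + ... + t^{k-1} N^{k-1}/(k-1)!) where N is the nilpotent superdiagonal part.

Assembling the blocks and conjugating back gives the entries of e^{tA} as shown above.

e^{tA} = [[(1 - 3*t)*e^{t}, -4*t*e^{t}, t*e^{t}], [3*t*e^{t}, (4*t + 1)*e^{t}, -t*e^{t}], [3*t*e^{t}, 4*t*e^{t}, (1 - t)*e^{t}]]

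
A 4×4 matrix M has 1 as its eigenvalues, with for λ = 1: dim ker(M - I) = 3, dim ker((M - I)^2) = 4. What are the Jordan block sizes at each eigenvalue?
Jordan blocks: (1, 2), (1, 1), (1, 1)

λ = 1: successive nullity increments [3, 1] count blocks of size ≥ k; block sizes are [2, 1, 1].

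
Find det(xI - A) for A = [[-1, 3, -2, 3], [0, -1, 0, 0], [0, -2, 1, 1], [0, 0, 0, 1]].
χ_A(x) = (x - 1)^2(x + 1)^2

xI - A = [[x + 1, -3, 2, -3], [0, x + 1, 0, 0], [0, 2, x - 1, -1], [0, 0, 0, x - 1]].

Expanding det(xI - A) along the first row:
det(xI - A) = + (x + 1)·det([[x + 1, 0, 0], [2, x - 1, -1], [0, 0, x - 1]]) - (-3)·det([[0, 0, 0], [0, x - 1, -1], [0, 0, x - 1]]) + (2)·det([[0, x + 1, 0], [0, 2, -1], [0, 0, x - 1]]) - (-3)·det([[0, x + 1, 0], [0, 2, x - 1], [0, 0, 0]]).

Evaluating gives χ_A(x) = x^4 - 2x^2 + 1 = (x - 1)^2(x + 1)^2.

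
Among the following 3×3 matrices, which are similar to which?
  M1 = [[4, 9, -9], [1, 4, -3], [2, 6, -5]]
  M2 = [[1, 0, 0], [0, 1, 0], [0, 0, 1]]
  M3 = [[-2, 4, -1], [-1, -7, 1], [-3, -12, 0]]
3 classes: {M1}, {M2}, {M3}

Characteristic polynomials: χ_{M1} = (x - 1)^3, χ_{M2} = (x - 1)^3, χ_{M3} = (x + 3)^3.

{M1}: invariant factors x - 1, (x - 1)^2.

{M2}: invariant factors x - 1, x - 1, x - 1.

{M3}: invariant factors x + 3, (x + 3)^2.

Matrices are similar if and only if their invariant-factor lists agree; the partition into similarity classes is {M1}, {M2}, {M3}.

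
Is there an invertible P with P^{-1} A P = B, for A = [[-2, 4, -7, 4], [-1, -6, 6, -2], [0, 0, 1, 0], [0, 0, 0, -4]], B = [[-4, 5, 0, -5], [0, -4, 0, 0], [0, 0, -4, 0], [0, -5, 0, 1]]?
No.

Both have characteristic polynomial (x - 1)(x + 4)^3, but the minimal polynomial of A is (x - 1)(x + 4)^2 while the minimal polynomial of B is (x - 1)(x + 4). The minimal polynomial is a similarity invariant, so A and B are not similar.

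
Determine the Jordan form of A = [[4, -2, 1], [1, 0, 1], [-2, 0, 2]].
J = [[2, 1, 0], [0, 2, 1], [0, 0, 2]]

The characteristic polynomial is det(xI - A) = (x - 2)^3, so the eigenvalues are 2 (algebraic multiplicity 3).

For λ = 2: rank(A - 2I) = 2, rank((A - 2I)^2) = 1, rank((A - 2I)^3) = 0. The eigenspace has dimension 3 - 2 = 1, so there is 1 Jordan block; the rank sequence gives block sizes [3].

Assembling the blocks gives the Jordan form J above.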